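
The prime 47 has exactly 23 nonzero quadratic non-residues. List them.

5,10,11,13,15,19,20,22,23,26,29,30,31,33,35,38,39,40,41,43,44,45,46

Square k = 1,…,23 (k and 47−k give the same square):
1²=1, 2²=4, 3²=9, 4²=16, 5²=25, 6²=36, 7²≡2, 8²≡17, 9²≡34, 10²≡6, 11²≡27, 12²≡3, 13²≡28, 14²≡8, 15²≡37, 16²≡21, 17²≡7, 18²≡42, 19²≡32, 20²≡24, 21²≡18, 22²≡14, 23²≡12 (mod 47).
The residues are {1, 2, 3, 4, 6, 7, 8, 9, 12, 14, 16, 17, 18, 21, 24, 25, 27, 28, 32, 34, 36, 37, 42}; the non-residues are the remaining 23 nonzero classes.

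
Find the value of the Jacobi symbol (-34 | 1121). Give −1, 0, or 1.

1

First reduce: -34 ≡ 1087 (mod 1121).
Reciprocity: 1087 ≡ 3 and 1121 ≡ 1 (mod 4), so (1087/1121) = +(1121/1087).
Reduce top mod 1087: now compute (34/1087).
Pull out 2: since 1087 ≡ 7 (mod 8), (2/1087) = +1.
Reciprocity: 17 ≡ 1 and 1087 ≡ 3 (mod 4), so (17/1087) = +(1087/17).
Reduce top mod 17: now compute (16/17).
Pull out 2^4: since 17 ≡ 1 (mod 8), (2/17) = +1, so (2/17)^4 = +1.
Reached (1/17) = 1. Collecting the sign flips along the way, the symbol is +1.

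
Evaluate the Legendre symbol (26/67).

1

Pull out 2: since 67 ≡ 3 (mod 8), (2/67) = -1.
Reciprocity: 13 ≡ 1 and 67 ≡ 3 (mod 4), so (13/67) = +(67/13).
Reduce top mod 13: now compute (2/13).
Pull out 2: since 13 ≡ 5 (mod 8), (2/13) = -1.
Reached (1/13) = 1. Collecting the sign flips along the way, the symbol is +1.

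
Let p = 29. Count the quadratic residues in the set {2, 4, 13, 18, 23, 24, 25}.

(2/29) = -1 → non-residue.
(4/29) = +1 → QR.
(13/29) = +1 → QR.
(18/29) = -1 → non-residue.
(23/29) = +1 → QR.
(24/29) = +1 → QR.
(25/29) = +1 → QR.
Total quadratic residues among the 7: 5.

5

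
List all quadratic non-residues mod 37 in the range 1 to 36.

Square k = 1,…,18 (k and 37−k give the same square):
1²=1, 2²=4, 3²=9, 4²=16, 5²=25, 6²=36, 7²≡12, 8²≡27, 9²≡7, 10²≡26, 11²≡10, 12²≡33, 13²≡21, 14²≡11, 15²≡3, 16²≡34, 17²≡30, 18²≡28 (mod 37).
The residues are {1, 3, 4, 7, 9, 10, 11, 12, 16, 21, 25, 26, 27, 28, 30, 33, 34, 36}; the non-residues are the remaining 18 nonzero classes.

2, 5, 6, 8, 13, 14, 15, 17, 18, 19, 20, 22, 23, 24, 29, 31, 32, 35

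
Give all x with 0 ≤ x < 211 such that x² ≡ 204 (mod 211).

Since 211 ≡ 3 (mod 4), a square root of 204 is 204^((211+1)/4) = 204^53 mod 211.
Repeated squaring: 204^2≡49, 204^4≡80, 204^8≡70, 204^16≡47, 204^32≡99 (mod 211).
204^53 = 204^(32+16+4+1) ≡ 170 (mod 211).
Check: 170² = 28900 ≡ 204 (mod 211). The two roots are 41 and 170.

41, 170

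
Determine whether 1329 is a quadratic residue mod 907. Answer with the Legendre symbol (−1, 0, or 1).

First reduce: 1329 ≡ 422 (mod 907).
Pull out 2: since 907 ≡ 3 (mod 8), (2/907) = -1.
Reciprocity: 211 ≡ 3 and 907 ≡ 3 (mod 4), so (211/907) = −(907/211).
Reduce top mod 211: now compute (63/211).
Reciprocity: 63 ≡ 3 and 211 ≡ 3 (mod 4), so (63/211) = −(211/63).
Reduce top mod 63: now compute (22/63).
Pull out 2: since 63 ≡ 7 (mod 8), (2/63) = +1.
Reciprocity: 11 ≡ 3 and 63 ≡ 3 (mod 4), so (11/63) = −(63/11).
Reduce top mod 11: now compute (8/11).
Pull out 2^3: since 11 ≡ 3 (mod 8), (2/11) = -1, so (2/11)^3 = -1.
Reached (1/11) = 1. Collecting the sign flips along the way, the symbol is -1.

-1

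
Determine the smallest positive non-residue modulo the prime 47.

(2/47) = +1, so 2 is a residue.
(3/47) = +1, so 3 is a residue.
(4/47) = +1, so 4 is a residue.
(5/47) = −1, so 5 is the smallest positive non-residue mod 47.

5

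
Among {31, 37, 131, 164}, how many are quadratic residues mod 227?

1

(31/227) = -1 → non-residue.
(37/227) = -1 → non-residue.
(131/227) = +1 → QR.
(164/227) = -1 → non-residue.
Total quadratic residues among the 4: 1.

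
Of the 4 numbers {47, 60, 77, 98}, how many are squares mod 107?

(47/107) = +1 → QR.
(60/107) = -1 → non-residue.
(77/107) = -1 → non-residue.
(98/107) = -1 → non-residue.
Total quadratic residues among the 4: 1.

1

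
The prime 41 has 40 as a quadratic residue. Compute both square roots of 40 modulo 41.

9, 32

41 ≡ 1 (mod 4), so we find a root by search.
Trying successive values, 9² = 81 ≡ 40 (mod 41). The other root is 41 − 9 = 32.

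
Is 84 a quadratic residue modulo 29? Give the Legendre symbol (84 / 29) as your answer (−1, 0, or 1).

Euler's criterion: (84/29) ≡ 26^14 (mod 29).
26^2 ≡ 9 (mod 29)
26^4 ≡ 23 (mod 29)
26^8 ≡ 7 (mod 29)
26^14 = 26^(8+4+2) ≡ 28 (mod 29).
Result is 28 ≡ −1, so (84/29) = −1.

-1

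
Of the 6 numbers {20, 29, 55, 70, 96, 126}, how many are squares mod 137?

(20/137) = -1 → non-residue.
(29/137) = -1 → non-residue.
(55/137) = -1 → non-residue.
(70/137) = -1 → non-residue.
(96/137) = -1 → non-residue.
(126/137) = +1 → QR.
Total quadratic residues among the 6: 1.

1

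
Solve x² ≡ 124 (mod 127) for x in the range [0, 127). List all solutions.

39, 88

Since 127 ≡ 3 (mod 4), a square root of 124 is 124^((127+1)/4) = 124^32 mod 127.
Repeated squaring: 124^2≡9, 124^4≡81, 124^8≡84, 124^16≡71, 124^32≡88 (mod 127).
124^32 = 124^(32) ≡ 88 (mod 127).
Check: 88² = 7744 ≡ 124 (mod 127). The two roots are 39 and 88.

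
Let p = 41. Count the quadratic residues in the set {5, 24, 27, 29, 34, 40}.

2

(5/41) = +1 → QR.
(24/41) = -1 → non-residue.
(27/41) = -1 → non-residue.
(29/41) = -1 → non-residue.
(34/41) = -1 → non-residue.
(40/41) = +1 → QR.
Total quadratic residues among the 6: 2.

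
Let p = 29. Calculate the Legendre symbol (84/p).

Euler's criterion: (84/29) ≡ 26^14 (mod 29).
26^2 ≡ 9 (mod 29)
26^4 ≡ 23 (mod 29)
26^8 ≡ 7 (mod 29)
26^14 = 26^(8+4+2) ≡ 28 (mod 29).
Result is 28 ≡ −1, so (84/29) = −1.

-1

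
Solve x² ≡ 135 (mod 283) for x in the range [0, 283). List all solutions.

46, 237

Since 283 ≡ 3 (mod 4), a square root of 135 is 135^((283+1)/4) = 135^71 mod 283.
Repeated squaring: 135^2≡113, 135^4≡34, 135^8≡24, 135^16≡10, 135^32≡100, 135^64≡95 (mod 283).
135^71 = 135^(64+4+2+1) ≡ 237 (mod 283).
Check: 237² = 56169 ≡ 135 (mod 283). The two roots are 46 and 237.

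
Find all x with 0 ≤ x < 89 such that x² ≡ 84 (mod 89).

23, 66

89 ≡ 1 (mod 4), so we find a root by search.
Trying successive values, 23² = 529 ≡ 84 (mod 89). The other root is 89 − 23 = 66.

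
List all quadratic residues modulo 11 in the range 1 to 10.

1,3,4,5,9

Square k = 1,…,5 (k and 11−k give the same square):
1²=1, 2²=4, 3²=9, 4²≡5, 5²≡3 (mod 11).
So the quadratic residues mod 11 are {1, 3, 4, 5, 9}.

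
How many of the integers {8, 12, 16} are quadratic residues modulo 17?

(8/17) = +1 → QR.
(12/17) = -1 → non-residue.
(16/17) = +1 → QR.
Total quadratic residues among the 3: 2.

2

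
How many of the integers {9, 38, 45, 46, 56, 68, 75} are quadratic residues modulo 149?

(9/149) = +1 → QR.
(38/149) = -1 → non-residue.
(45/149) = +1 → QR.
(46/149) = +1 → QR.
(56/149) = -1 → non-residue.
(68/149) = +1 → QR.
(75/149) = -1 → non-residue.
Total quadratic residues among the 7: 4.

4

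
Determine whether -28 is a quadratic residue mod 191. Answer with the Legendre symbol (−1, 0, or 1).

1

Euler's criterion: (-28/191) ≡ 163^95 (mod 191).
163^2 ≡ 20 (mod 191)
163^4 ≡ 18 (mod 191)
163^8 ≡ 133 (mod 191)
163^16 ≡ 117 (mod 191)
163^32 ≡ 128 (mod 191)
163^64 ≡ 149 (mod 191)
163^95 = 163^(64+16+8+4+2+1) ≡ 1 (mod 191).
Result is 1, so (-28/191) = 1.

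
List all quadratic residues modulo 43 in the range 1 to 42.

1, 4, 6, 9, 10, 11, 13, 14, 15, 16, 17, 21, 23, 24, 25, 31, 35, 36, 38, 40, 41

Square k = 1,…,21 (k and 43−k give the same square):
1²=1, 2²=4, 3²=9, 4²=16, 5²=25, 6²=36, 7²≡6, 8²≡21, 9²≡38, 10²≡14, 11²≡35, 12²≡15, 13²≡40, 14²≡24, 15²≡10, 16²≡41, 17²≡31, 18²≡23, 19²≡17, 20²≡13, 21²≡11 (mod 43).
So the quadratic residues mod 43 are {1, 4, 6, 9, 10, 11, 13, 14, 15, 16, 17, 21, 23, 24, 25, 31, 35, 36, 38, 40, 41}.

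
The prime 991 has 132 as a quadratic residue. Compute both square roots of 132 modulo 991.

Since 991 ≡ 3 (mod 4), a square root of 132 is 132^((991+1)/4) = 132^248 mod 991.
Repeated squaring: 132^2≡577, 132^4≡944, 132^8≡227, 132^16≡988, 132^32≡9, 132^64≡81, 132^128≡615 (mod 991).
132^248 = 132^(128+64+32+16+8) ≡ 64 (mod 991).
Check: 64² = 4096 ≡ 132 (mod 991). The two roots are 64 and 927.

64, 927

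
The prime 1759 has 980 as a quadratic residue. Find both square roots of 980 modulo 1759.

Since 1759 ≡ 3 (mod 4), a square root of 980 is 980^((1759+1)/4) = 980^440 mod 1759.
Repeated squaring: 980^2≡1745, 980^4≡196, 980^8≡1477, 980^16≡369, 980^32≡718, 980^64≡137, 980^128≡1179, 980^256≡431 (mod 1759).
980^440 = 980^(256+128+32+16+8) ≡ 1171 (mod 1759).
Check: 1171² = 1371241 ≡ 980 (mod 1759). The two roots are 588 and 1171.

588, 1171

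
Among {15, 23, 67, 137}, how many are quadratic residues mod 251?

(15/251) = +1 → QR.
(23/251) = +1 → QR.
(67/251) = +1 → QR.
(137/251) = -1 → non-residue.
Total quadratic residues among the 4: 3.

3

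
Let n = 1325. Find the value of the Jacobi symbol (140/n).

Pull out 2^2: since 1325 ≡ 5 (mod 8), (2/1325) = -1, so (2/1325)^2 = +1.
Reciprocity: 35 ≡ 3 and 1325 ≡ 1 (mod 4), so (35/1325) = +(1325/35).
Reduce top mod 35: now compute (30/35).
Pull out 2: since 35 ≡ 3 (mod 8), (2/35) = -1.
Reciprocity: 15 ≡ 3 and 35 ≡ 3 (mod 4), so (15/35) = −(35/15).
Reduce top mod 15: now compute (5/15).
Reciprocity: 5 ≡ 1 and 15 ≡ 3 (mod 4), so (5/15) = +(15/5).
Reduce top mod 5: now compute (0/5).
Top reduces to 0: gcd > 1, so the symbol is 0.

0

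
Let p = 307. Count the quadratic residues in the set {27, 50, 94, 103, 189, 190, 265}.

(27/307) = -1 → non-residue.
(50/307) = -1 → non-residue.
(94/307) = +1 → QR.
(103/307) = +1 → QR.
(189/307) = -1 → non-residue.
(190/307) = +1 → QR.
(265/307) = -1 → non-residue.
Total quadratic residues among the 7: 3.

3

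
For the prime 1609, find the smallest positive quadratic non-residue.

(2/1609) = +1, so 2 is a residue.
(3/1609) = +1, so 3 is a residue.
(4/1609) = +1, so 4 is a residue.
(5/1609) = +1, so 5 is a residue.
(6/1609) = +1, so 6 is a residue.
(7/1609) = −1, so 7 is the smallest positive non-residue mod 1609.

7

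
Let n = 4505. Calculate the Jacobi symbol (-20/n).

First reduce: -20 ≡ 4485 (mod 4505).
Reciprocity: 4485 ≡ 1 and 4505 ≡ 1 (mod 4), so (4485/4505) = +(4505/4485).
Reduce top mod 4485: now compute (20/4485).
Pull out 2^2: since 4485 ≡ 5 (mod 8), (2/4485) = -1, so (2/4485)^2 = +1.
Reciprocity: 5 ≡ 1 and 4485 ≡ 1 (mod 4), so (5/4485) = +(4485/5).
Reduce top mod 5: now compute (0/5).
Top reduces to 0: gcd > 1, so the symbol is 0.

0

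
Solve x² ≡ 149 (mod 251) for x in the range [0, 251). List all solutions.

20, 231

Since 251 ≡ 3 (mod 4), a square root of 149 is 149^((251+1)/4) = 149^63 mod 251.
Repeated squaring: 149^2≡113, 149^4≡219, 149^8≡20, 149^16≡149, 149^32≡113 (mod 251).
149^63 = 149^(32+16+8+4+2+1) ≡ 20 (mod 251).
Check: 20² = 400 ≡ 149 (mod 251). The two roots are 20 and 231.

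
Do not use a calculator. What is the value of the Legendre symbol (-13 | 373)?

First reduce: -13 ≡ 360 (mod 373).
Pull out 2^3: since 373 ≡ 5 (mod 8), (2/373) = -1, so (2/373)^3 = -1.
Reciprocity: 45 ≡ 1 and 373 ≡ 1 (mod 4), so (45/373) = +(373/45).
Reduce top mod 45: now compute (13/45).
Reciprocity: 13 ≡ 1 and 45 ≡ 1 (mod 4), so (13/45) = +(45/13).
Reduce top mod 13: now compute (6/13).
Pull out 2: since 13 ≡ 5 (mod 8), (2/13) = -1.
Reciprocity: 3 ≡ 3 and 13 ≡ 1 (mod 4), so (3/13) = +(13/3).
Reduce top mod 3: now compute (1/3).
Reached (1/3) = 1. Collecting the sign flips along the way, the symbol is +1.

1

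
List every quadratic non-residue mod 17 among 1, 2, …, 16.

Square k = 1,…,8 (k and 17−k give the same square):
1²=1, 2²=4, 3²=9, 4²=16, 5²≡8, 6²≡2, 7²≡15, 8²≡13 (mod 17).
The residues are {1, 2, 4, 8, 9, 13, 15, 16}; the non-residues are the remaining 8 nonzero classes.

3,5,6,7,10,11,12,14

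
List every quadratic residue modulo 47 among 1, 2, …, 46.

Square k = 1,…,23 (k and 47−k give the same square):
1²=1, 2²=4, 3²=9, 4²=16, 5²=25, 6²=36, 7²≡2, 8²≡17, 9²≡34, 10²≡6, 11²≡27, 12²≡3, 13²≡28, 14²≡8, 15²≡37, 16²≡21, 17²≡7, 18²≡42, 19²≡32, 20²≡24, 21²≡18, 22²≡14, 23²≡12 (mod 47).
So the quadratic residues mod 47 are {1, 2, 3, 4, 6, 7, 8, 9, 12, 14, 16, 17, 18, 21, 24, 25, 27, 28, 32, 34, 36, 37, 42}.

1,2,3,4,6,7,8,9,12,14,16,17,18,21,24,25,27,28,32,34,36,37,42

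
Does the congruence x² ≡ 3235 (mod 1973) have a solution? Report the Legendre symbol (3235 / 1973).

First reduce: 3235 ≡ 1262 (mod 1973).
Pull out 2: since 1973 ≡ 5 (mod 8), (2/1973) = -1.
Reciprocity: 631 ≡ 3 and 1973 ≡ 1 (mod 4), so (631/1973) = +(1973/631).
Reduce top mod 631: now compute (80/631).
Pull out 2^4: since 631 ≡ 7 (mod 8), (2/631) = +1, so (2/631)^4 = +1.
Reciprocity: 5 ≡ 1 and 631 ≡ 3 (mod 4), so (5/631) = +(631/5).
Reduce top mod 5: now compute (1/5).
Reached (1/5) = 1. Collecting the sign flips along the way, the symbol is -1.

-1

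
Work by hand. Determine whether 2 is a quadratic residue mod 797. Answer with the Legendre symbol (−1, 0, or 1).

Pull out 2: since 797 ≡ 5 (mod 8), (2/797) = -1.
Reached (1/797) = 1. Collecting the sign flips along the way, the symbol is -1.

-1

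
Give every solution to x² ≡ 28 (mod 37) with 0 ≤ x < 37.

18, 19

37 ≡ 1 (mod 4), so we find a root by search.
Trying successive values, 18² = 324 ≡ 28 (mod 37). The other root is 37 − 18 = 19.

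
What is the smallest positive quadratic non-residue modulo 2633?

(2/2633) = +1, so 2 is a residue.
(3/2633) = −1, so 3 is the smallest positive non-residue mod 2633.

3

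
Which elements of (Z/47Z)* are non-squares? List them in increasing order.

Square k = 1,…,23 (k and 47−k give the same square):
1²=1, 2²=4, 3²=9, 4²=16, 5²=25, 6²=36, 7²≡2, 8²≡17, 9²≡34, 10²≡6, 11²≡27, 12²≡3, 13²≡28, 14²≡8, 15²≡37, 16²≡21, 17²≡7, 18²≡42, 19²≡32, 20²≡24, 21²≡18, 22²≡14, 23²≡12 (mod 47).
The residues are {1, 2, 3, 4, 6, 7, 8, 9, 12, 14, 16, 17, 18, 21, 24, 25, 27, 28, 32, 34, 36, 37, 42}; the non-residues are the remaining 23 nonzero classes.

5 10 11 13 15 19 20 22 23 26 29 30 31 33 35 38 39 40 41 43 44 45 46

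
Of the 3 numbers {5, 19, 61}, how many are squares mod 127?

2

(5/127) = -1 → non-residue.
(19/127) = +1 → QR.
(61/127) = +1 → QR.
Total quadratic residues among the 3: 2.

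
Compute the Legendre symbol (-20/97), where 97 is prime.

Euler's criterion: (-20/97) ≡ 77^48 (mod 97).
77^2 ≡ 12 (mod 97)
77^4 ≡ 47 (mod 97)
77^8 ≡ 75 (mod 97)
77^16 ≡ 96 (mod 97)
77^32 ≡ 1 (mod 97)
77^48 = 77^(32+16) ≡ 96 (mod 97).
Result is 96 ≡ −1, so (-20/97) = −1.

-1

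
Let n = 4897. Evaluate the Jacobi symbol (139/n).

-1

Reciprocity: 139 ≡ 3 and 4897 ≡ 1 (mod 4), so (139/4897) = +(4897/139).
Reduce top mod 139: now compute (32/139).
Pull out 2^5: since 139 ≡ 3 (mod 8), (2/139) = -1, so (2/139)^5 = -1.
Reached (1/139) = 1. Collecting the sign flips along the way, the symbol is -1.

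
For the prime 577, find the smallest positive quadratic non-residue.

5

(2/577) = +1, so 2 is a residue.
(3/577) = +1, so 3 is a residue.
(4/577) = +1, so 4 is a residue.
(5/577) = −1, so 5 is the smallest positive non-residue mod 577.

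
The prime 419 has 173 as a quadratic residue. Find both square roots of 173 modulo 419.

43, 376

Since 419 ≡ 3 (mod 4), a square root of 173 is 173^((419+1)/4) = 173^105 mod 419.
Repeated squaring: 173^2≡180, 173^4≡137, 173^8≡333, 173^16≡273, 173^32≡366, 173^64≡295 (mod 419).
173^105 = 173^(64+32+8+1) ≡ 43 (mod 419).
Check: 43² = 1849 ≡ 173 (mod 419). The two roots are 43 and 376.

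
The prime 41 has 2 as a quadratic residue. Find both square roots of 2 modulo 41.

41 ≡ 1 (mod 4), so we find a root by search.
Trying successive values, 17² = 289 ≡ 2 (mod 41). The other root is 41 − 17 = 24.

17, 24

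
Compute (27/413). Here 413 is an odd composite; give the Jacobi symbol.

-1

Reciprocity: 27 ≡ 3 and 413 ≡ 1 (mod 4), so (27/413) = +(413/27).
Reduce top mod 27: now compute (8/27).
Pull out 2^3: since 27 ≡ 3 (mod 8), (2/27) = -1, so (2/27)^3 = -1.
Reached (1/27) = 1. Collecting the sign flips along the way, the symbol is -1.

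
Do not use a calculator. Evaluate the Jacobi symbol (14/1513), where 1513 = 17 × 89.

Pull out 2: since 1513 ≡ 1 (mod 8), (2/1513) = +1.
Reciprocity: 7 ≡ 3 and 1513 ≡ 1 (mod 4), so (7/1513) = +(1513/7).
Reduce top mod 7: now compute (1/7).
Reached (1/7) = 1. Collecting the sign flips along the way, the symbol is +1.

1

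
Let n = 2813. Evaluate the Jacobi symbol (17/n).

Reciprocity: 17 ≡ 1 and 2813 ≡ 1 (mod 4), so (17/2813) = +(2813/17).
Reduce top mod 17: now compute (8/17).
Pull out 2^3: since 17 ≡ 1 (mod 8), (2/17) = +1, so (2/17)^3 = +1.
Reached (1/17) = 1. Collecting the sign flips along the way, the symbol is +1.

1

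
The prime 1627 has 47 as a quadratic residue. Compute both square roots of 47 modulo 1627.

Since 1627 ≡ 3 (mod 4), a square root of 47 is 47^((1627+1)/4) = 47^407 mod 1627.
Repeated squaring: 47^2≡582, 47^4≡308, 47^8≡498, 47^16≡700, 47^32≡273, 47^64≡1314, 47^128≡349, 47^256≡1403 (mod 1627).
47^407 = 47^(256+128+16+4+2+1) ≡ 701 (mod 1627).
Check: 701² = 491401 ≡ 47 (mod 1627). The two roots are 701 and 926.

701, 926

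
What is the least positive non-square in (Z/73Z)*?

(2/73) = +1, so 2 is a residue.
(3/73) = +1, so 3 is a residue.
(4/73) = +1, so 4 is a residue.
(5/73) = −1, so 5 is the smallest positive non-residue mod 73.

5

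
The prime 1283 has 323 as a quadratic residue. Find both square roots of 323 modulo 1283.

Since 1283 ≡ 3 (mod 4), a square root of 323 is 323^((1283+1)/4) = 323^321 mod 1283.
Repeated squaring: 323^2≡406, 323^4≡612, 323^8≡1191, 323^16≡766, 323^32≡425, 323^64≡1005, 323^128≡304, 323^256≡40 (mod 1283).
323^321 = 323^(256+64+1) ≡ 640 (mod 1283).
Check: 640² = 409600 ≡ 323 (mod 1283). The two roots are 640 and 643.

640, 643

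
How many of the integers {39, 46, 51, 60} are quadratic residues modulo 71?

1

(39/71) = -1 → non-residue.
(46/71) = -1 → non-residue.
(51/71) = -1 → non-residue.
(60/71) = +1 → QR.
Total quadratic residues among the 4: 1.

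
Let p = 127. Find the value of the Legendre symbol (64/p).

1

Pull out 2^6: since 127 ≡ 7 (mod 8), (2/127) = +1, so (2/127)^6 = +1.
Reached (1/127) = 1. Collecting the sign flips along the way, the symbol is +1.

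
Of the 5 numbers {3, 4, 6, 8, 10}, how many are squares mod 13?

3

(3/13) = +1 → QR.
(4/13) = +1 → QR.
(6/13) = -1 → non-residue.
(8/13) = -1 → non-residue.
(10/13) = +1 → QR.
Total quadratic residues among the 5: 3.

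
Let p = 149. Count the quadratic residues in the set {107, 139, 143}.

2

(107/149) = +1 → QR.
(139/149) = -1 → non-residue.
(143/149) = +1 → QR.
Total quadratic residues among the 3: 2.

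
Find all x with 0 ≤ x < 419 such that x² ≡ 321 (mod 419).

Since 419 ≡ 3 (mod 4), a square root of 321 is 321^((419+1)/4) = 321^105 mod 419.
Repeated squaring: 321^2≡386, 321^4≡251, 321^8≡151, 321^16≡175, 321^32≡38, 321^64≡187 (mod 419).
321^105 = 321^(64+32+8+1) ≡ 166 (mod 419).
Check: 166² = 27556 ≡ 321 (mod 419). The two roots are 166 and 253.

166, 253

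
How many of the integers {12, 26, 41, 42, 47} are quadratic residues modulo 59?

3

(12/59) = +1 → QR.
(26/59) = +1 → QR.
(41/59) = +1 → QR.
(42/59) = -1 → non-residue.
(47/59) = -1 → non-residue.
Total quadratic residues among the 5: 3.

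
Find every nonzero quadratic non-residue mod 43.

2,3,5,7,8,12,18,19,20,22,26,27,28,29,30,32,33,34,37,39,42

Square k = 1,…,21 (k and 43−k give the same square):
1²=1, 2²=4, 3²=9, 4²=16, 5²=25, 6²=36, 7²≡6, 8²≡21, 9²≡38, 10²≡14, 11²≡35, 12²≡15, 13²≡40, 14²≡24, 15²≡10, 16²≡41, 17²≡31, 18²≡23, 19²≡17, 20²≡13, 21²≡11 (mod 43).
The residues are {1, 4, 6, 9, 10, 11, 13, 14, 15, 16, 17, 21, 23, 24, 25, 31, 35, 36, 38, 40, 41}; the non-residues are the remaining 21 nonzero classes.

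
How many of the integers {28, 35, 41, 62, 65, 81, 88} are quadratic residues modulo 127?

(28/127) = -1 → non-residue.
(35/127) = +1 → QR.
(41/127) = +1 → QR.
(62/127) = +1 → QR.
(65/127) = -1 → non-residue.
(81/127) = +1 → QR.
(88/127) = +1 → QR.
Total quadratic residues among the 7: 5.

5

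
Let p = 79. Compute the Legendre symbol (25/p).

Euler's criterion: (25/79) ≡ 25^39 (mod 79).
25^2 ≡ 72 (mod 79)
25^4 ≡ 49 (mod 79)
25^8 ≡ 31 (mod 79)
25^16 ≡ 13 (mod 79)
25^32 ≡ 11 (mod 79)
25^39 = 25^(32+4+2+1) ≡ 1 (mod 79).
Result is 1, so (25/79) = 1.

1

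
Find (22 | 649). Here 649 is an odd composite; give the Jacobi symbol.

Pull out 2: since 649 ≡ 1 (mod 8), (2/649) = +1.
Reciprocity: 11 ≡ 3 and 649 ≡ 1 (mod 4), so (11/649) = +(649/11).
Reduce top mod 11: now compute (0/11).
Top reduces to 0: gcd > 1, so the symbol is 0.

0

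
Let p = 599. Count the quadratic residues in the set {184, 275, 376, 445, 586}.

(184/599) = -1 → non-residue.
(275/599) = -1 → non-residue.
(376/599) = +1 → QR.
(445/599) = -1 → non-residue.
(586/599) = -1 → non-residue.
Total quadratic residues among the 5: 1.

1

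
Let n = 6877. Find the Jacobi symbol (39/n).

Reciprocity: 39 ≡ 3 and 6877 ≡ 1 (mod 4), so (39/6877) = +(6877/39).
Reduce top mod 39: now compute (13/39).
Reciprocity: 13 ≡ 1 and 39 ≡ 3 (mod 4), so (13/39) = +(39/13).
Reduce top mod 13: now compute (0/13).
Top reduces to 0: gcd > 1, so the symbol is 0.

0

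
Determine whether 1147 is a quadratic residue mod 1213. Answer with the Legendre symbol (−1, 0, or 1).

-1

Reciprocity: 1147 ≡ 3 and 1213 ≡ 1 (mod 4), so (1147/1213) = +(1213/1147).
Reduce top mod 1147: now compute (66/1147).
Pull out 2: since 1147 ≡ 3 (mod 8), (2/1147) = -1.
Reciprocity: 33 ≡ 1 and 1147 ≡ 3 (mod 4), so (33/1147) = +(1147/33).
Reduce top mod 33: now compute (25/33).
Reciprocity: 25 ≡ 1 and 33 ≡ 1 (mod 4), so (25/33) = +(33/25).
Reduce top mod 25: now compute (8/25).
Pull out 2^3: since 25 ≡ 1 (mod 8), (2/25) = +1, so (2/25)^3 = +1.
Reached (1/25) = 1. Collecting the sign flips along the way, the symbol is -1.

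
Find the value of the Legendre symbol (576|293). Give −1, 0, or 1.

First reduce: 576 ≡ 283 (mod 293).
Reciprocity: 283 ≡ 3 and 293 ≡ 1 (mod 4), so (283/293) = +(293/283).
Reduce top mod 283: now compute (10/283).
Pull out 2: since 283 ≡ 3 (mod 8), (2/283) = -1.
Reciprocity: 5 ≡ 1 and 283 ≡ 3 (mod 4), so (5/283) = +(283/5).
Reduce top mod 5: now compute (3/5).
Reciprocity: 3 ≡ 3 and 5 ≡ 1 (mod 4), so (3/5) = +(5/3).
Reduce top mod 3: now compute (2/3).
Pull out 2: since 3 ≡ 3 (mod 8), (2/3) = -1.
Reached (1/3) = 1. Collecting the sign flips along the way, the symbol is +1.

1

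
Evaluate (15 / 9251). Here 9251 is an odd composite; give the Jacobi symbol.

1

Reciprocity: 15 ≡ 3 and 9251 ≡ 3 (mod 4), so (15/9251) = −(9251/15).
Reduce top mod 15: now compute (11/15).
Reciprocity: 11 ≡ 3 and 15 ≡ 3 (mod 4), so (11/15) = −(15/11).
Reduce top mod 11: now compute (4/11).
Pull out 2^2: since 11 ≡ 3 (mod 8), (2/11) = -1, so (2/11)^2 = +1.
Reached (1/11) = 1. Collecting the sign flips along the way, the symbol is +1.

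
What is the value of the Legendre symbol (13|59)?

Reciprocity: 13 ≡ 1 and 59 ≡ 3 (mod 4), so (13/59) = +(59/13).
Reduce top mod 13: now compute (7/13).
Reciprocity: 7 ≡ 3 and 13 ≡ 1 (mod 4), so (7/13) = +(13/7).
Reduce top mod 7: now compute (6/7).
Pull out 2: since 7 ≡ 7 (mod 8), (2/7) = +1.
Reciprocity: 3 ≡ 3 and 7 ≡ 3 (mod 4), so (3/7) = −(7/3).
Reduce top mod 3: now compute (1/3).
Reached (1/3) = 1. Collecting the sign flips along the way, the symbol is -1.

-1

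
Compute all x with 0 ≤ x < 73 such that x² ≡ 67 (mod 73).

73 ≡ 1 (mod 4), so we find a root by search.
Trying successive values, 33² = 1089 ≡ 67 (mod 73). The other root is 73 − 33 = 40.

33, 40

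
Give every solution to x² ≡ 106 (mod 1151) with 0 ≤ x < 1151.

Since 1151 ≡ 3 (mod 4), a square root of 106 is 106^((1151+1)/4) = 106^288 mod 1151.
Repeated squaring: 106^2≡877, 106^4≡261, 106^8≡212, 106^16≡55, 106^32≡723, 106^64≡175, 106^128≡699, 106^256≡577 (mod 1151).
106^288 = 106^(256+32) ≡ 509 (mod 1151).
Check: 509² = 259081 ≡ 106 (mod 1151). The two roots are 509 and 642.

509, 642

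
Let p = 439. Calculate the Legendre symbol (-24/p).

1

First reduce: -24 ≡ 415 (mod 439).
Reciprocity: 415 ≡ 3 and 439 ≡ 3 (mod 4), so (415/439) = −(439/415).
Reduce top mod 415: now compute (24/415).
Pull out 2^3: since 415 ≡ 7 (mod 8), (2/415) = +1, so (2/415)^3 = +1.
Reciprocity: 3 ≡ 3 and 415 ≡ 3 (mod 4), so (3/415) = −(415/3).
Reduce top mod 3: now compute (1/3).
Reached (1/3) = 1. Collecting the sign flips along the way, the symbol is +1.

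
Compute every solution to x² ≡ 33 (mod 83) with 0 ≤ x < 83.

Since 83 ≡ 3 (mod 4), a square root of 33 is 33^((83+1)/4) = 33^21 mod 83.
Repeated squaring: 33^2≡10, 33^4≡17, 33^8≡40, 33^16≡23 (mod 83).
33^21 = 33^(16+4+1) ≡ 38 (mod 83).
Check: 38² = 1444 ≡ 33 (mod 83). The two roots are 38 and 45.

38, 45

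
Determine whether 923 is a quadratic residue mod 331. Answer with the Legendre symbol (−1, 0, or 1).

-1

Euler's criterion: (923/331) ≡ 261^165 (mod 331).
261^2 ≡ 266 (mod 331)
261^4 ≡ 253 (mod 331)
261^8 ≡ 126 (mod 331)
261^16 ≡ 319 (mod 331)
261^32 ≡ 144 (mod 331)
261^64 ≡ 214 (mod 331)
261^128 ≡ 118 (mod 331)
261^165 = 261^(128+32+4+1) ≡ 330 (mod 331).
Result is 330 ≡ −1, so (923/331) = −1.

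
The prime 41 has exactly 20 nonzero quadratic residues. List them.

1, 2, 4, 5, 8, 9, 10, 16, 18, 20, 21, 23, 25, 31, 32, 33, 36, 37, 39, 40

Square k = 1,…,20 (k and 41−k give the same square):
1²=1, 2²=4, 3²=9, 4²=16, 5²=25, 6²=36, 7²≡8, 8²≡23, 9²≡40, 10²≡18, 11²≡39, 12²≡21, 13²≡5, 14²≡32, 15²≡20, 16²≡10, 17²≡2, 18²≡37, 19²≡33, 20²≡31 (mod 41).
So the quadratic residues mod 41 are {1, 2, 4, 5, 8, 9, 10, 16, 18, 20, 21, 23, 25, 31, 32, 33, 36, 37, 39, 40}.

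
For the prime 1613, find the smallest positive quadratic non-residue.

(2/1613) = −1, so 2 is the smallest positive non-residue mod 1613.

2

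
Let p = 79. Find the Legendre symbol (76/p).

Pull out 2^2: since 79 ≡ 7 (mod 8), (2/79) = +1, so (2/79)^2 = +1.
Reciprocity: 19 ≡ 3 and 79 ≡ 3 (mod 4), so (19/79) = −(79/19).
Reduce top mod 19: now compute (3/19).
Reciprocity: 3 ≡ 3 and 19 ≡ 3 (mod 4), so (3/19) = −(19/3).
Reduce top mod 3: now compute (1/3).
Reached (1/3) = 1. Collecting the sign flips along the way, the symbol is +1.

1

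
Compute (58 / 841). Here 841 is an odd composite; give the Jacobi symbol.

0

Pull out 2: since 841 ≡ 1 (mod 8), (2/841) = +1.
Reciprocity: 29 ≡ 1 and 841 ≡ 1 (mod 4), so (29/841) = +(841/29).
Reduce top mod 29: now compute (0/29).
Top reduces to 0: gcd > 1, so the symbol is 0.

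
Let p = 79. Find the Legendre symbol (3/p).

-1

Reciprocity: 3 ≡ 3 and 79 ≡ 3 (mod 4), so (3/79) = −(79/3).
Reduce top mod 3: now compute (1/3).
Reached (1/3) = 1. Collecting the sign flips along the way, the symbol is -1.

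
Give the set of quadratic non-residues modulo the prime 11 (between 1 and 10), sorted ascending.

Square k = 1,…,5 (k and 11−k give the same square):
1²=1, 2²=4, 3²=9, 4²≡5, 5²≡3 (mod 11).
The residues are {1, 3, 4, 5, 9}; the non-residues are the remaining 5 nonzero classes.

2,6,7,8,10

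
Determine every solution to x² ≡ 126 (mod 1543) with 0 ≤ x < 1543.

Since 1543 ≡ 3 (mod 4), a square root of 126 is 126^((1543+1)/4) = 126^386 mod 1543.
Repeated squaring: 126^2≡446, 126^4≡1412, 126^8≡188, 126^16≡1398, 126^32≡966, 126^64≡1184, 126^128≡812, 126^256≡483 (mod 1543).
126^386 = 126^(256+128+2) ≡ 307 (mod 1543).
Check: 307² = 94249 ≡ 126 (mod 1543). The two roots are 307 and 1236.

307, 1236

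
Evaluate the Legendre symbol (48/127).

-1

Pull out 2^4: since 127 ≡ 7 (mod 8), (2/127) = +1, so (2/127)^4 = +1.
Reciprocity: 3 ≡ 3 and 127 ≡ 3 (mod 4), so (3/127) = −(127/3).
Reduce top mod 3: now compute (1/3).
Reached (1/3) = 1. Collecting the sign flips along the way, the symbol is -1.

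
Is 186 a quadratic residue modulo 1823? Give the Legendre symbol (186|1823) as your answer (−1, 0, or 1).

-1

Pull out 2: since 1823 ≡ 7 (mod 8), (2/1823) = +1.
Reciprocity: 93 ≡ 1 and 1823 ≡ 3 (mod 4), so (93/1823) = +(1823/93).
Reduce top mod 93: now compute (56/93).
Pull out 2^3: since 93 ≡ 5 (mod 8), (2/93) = -1, so (2/93)^3 = -1.
Reciprocity: 7 ≡ 3 and 93 ≡ 1 (mod 4), so (7/93) = +(93/7).
Reduce top mod 7: now compute (2/7).
Pull out 2: since 7 ≡ 7 (mod 8), (2/7) = +1.
Reached (1/7) = 1. Collecting the sign flips along the way, the symbol is -1.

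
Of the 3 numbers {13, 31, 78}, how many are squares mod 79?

2

(13/79) = +1 → QR.
(31/79) = +1 → QR.
(78/79) = -1 → non-residue.
Total quadratic residues among the 3: 2.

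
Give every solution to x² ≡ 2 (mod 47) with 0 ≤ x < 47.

7, 40

Since 47 ≡ 3 (mod 4), a square root of 2 is 2^((47+1)/4) = 2^12 mod 47.
Repeated squaring: 2^2≡4, 2^4≡16, 2^8≡21 (mod 47).
2^12 = 2^(8+4) ≡ 7 (mod 47).
Check: 7² = 49 ≡ 2 (mod 47). The two roots are 7 and 40.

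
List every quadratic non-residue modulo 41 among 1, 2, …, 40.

3 6 7 11 12 13 14 15 17 19 22 24 26 27 28 29 30 34 35 38

Square k = 1,…,20 (k and 41−k give the same square):
1²=1, 2²=4, 3²=9, 4²=16, 5²=25, 6²=36, 7²≡8, 8²≡23, 9²≡40, 10²≡18, 11²≡39, 12²≡21, 13²≡5, 14²≡32, 15²≡20, 16²≡10, 17²≡2, 18²≡37, 19²≡33, 20²≡31 (mod 41).
The residues are {1, 2, 4, 5, 8, 9, 10, 16, 18, 20, 21, 23, 25, 31, 32, 33, 36, 37, 39, 40}; the non-residues are the remaining 20 nonzero classes.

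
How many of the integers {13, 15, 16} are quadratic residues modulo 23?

(13/23) = +1 → QR.
(15/23) = -1 → non-residue.
(16/23) = +1 → QR.
Total quadratic residues among the 3: 2.

2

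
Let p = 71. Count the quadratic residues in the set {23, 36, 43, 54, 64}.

(23/71) = -1 → non-residue.
(36/71) = +1 → QR.
(43/71) = +1 → QR.
(54/71) = +1 → QR.
(64/71) = +1 → QR.
Total quadratic residues among the 5: 4.

4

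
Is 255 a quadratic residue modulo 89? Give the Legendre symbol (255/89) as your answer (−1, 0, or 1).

Euler's criterion: (255/89) ≡ 77^44 (mod 89).
77^2 ≡ 55 (mod 89)
77^4 ≡ 88 (mod 89)
77^8 ≡ 1 (mod 89)
77^16 ≡ 1 (mod 89)
77^32 ≡ 1 (mod 89)
77^44 = 77^(32+8+4) ≡ 88 (mod 89).
Result is 88 ≡ −1, so (255/89) = −1.

-1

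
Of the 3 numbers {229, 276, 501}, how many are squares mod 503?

(229/503) = +1 → QR.
(276/503) = +1 → QR.
(501/503) = -1 → non-residue.
Total quadratic residues among the 3: 2.

2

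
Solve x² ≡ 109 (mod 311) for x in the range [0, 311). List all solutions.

137, 174

Since 311 ≡ 3 (mod 4), a square root of 109 is 109^((311+1)/4) = 109^78 mod 311.
Repeated squaring: 109^2≡63, 109^4≡237, 109^8≡189, 109^16≡267, 109^32≡70, 109^64≡235 (mod 311).
109^78 = 109^(64+8+4+2) ≡ 137 (mod 311).
Check: 137² = 18769 ≡ 109 (mod 311). The two roots are 137 and 174.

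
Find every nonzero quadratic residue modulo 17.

Square k = 1,…,8 (k and 17−k give the same square):
1²=1, 2²=4, 3²=9, 4²=16, 5²≡8, 6²≡2, 7²≡15, 8²≡13 (mod 17).
So the quadratic residues mod 17 are {1, 2, 4, 8, 9, 13, 15, 16}.

1,2,4,8,9,13,15,16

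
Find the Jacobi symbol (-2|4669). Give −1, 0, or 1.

-1

First reduce: -2 ≡ 4667 (mod 4669).
Reciprocity: 4667 ≡ 3 and 4669 ≡ 1 (mod 4), so (4667/4669) = +(4669/4667).
Reduce top mod 4667: now compute (2/4667).
Pull out 2: since 4667 ≡ 3 (mod 8), (2/4667) = -1.
Reached (1/4667) = 1. Collecting the sign flips along the way, the symbol is -1.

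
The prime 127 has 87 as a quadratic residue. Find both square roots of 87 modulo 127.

50, 77

Since 127 ≡ 3 (mod 4), a square root of 87 is 87^((127+1)/4) = 87^32 mod 127.
Repeated squaring: 87^2≡76, 87^4≡61, 87^8≡38, 87^16≡47, 87^32≡50 (mod 127).
87^32 = 87^(32) ≡ 50 (mod 127).
Check: 50² = 2500 ≡ 87 (mod 127). The two roots are 50 and 77.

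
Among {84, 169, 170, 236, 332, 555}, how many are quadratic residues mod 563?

5

(84/563) = +1 → QR.
(169/563) = +1 → QR.
(170/563) = +1 → QR.
(236/563) = +1 → QR.
(332/563) = -1 → non-residue.
(555/563) = +1 → QR.
Total quadratic residues among the 6: 5.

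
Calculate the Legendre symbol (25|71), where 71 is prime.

Reciprocity: 25 ≡ 1 and 71 ≡ 3 (mod 4), so (25/71) = +(71/25).
Reduce top mod 25: now compute (21/25).
Reciprocity: 21 ≡ 1 and 25 ≡ 1 (mod 4), so (21/25) = +(25/21).
Reduce top mod 21: now compute (4/21).
Pull out 2^2: since 21 ≡ 5 (mod 8), (2/21) = -1, so (2/21)^2 = +1.
Reached (1/21) = 1. Collecting the sign flips along the way, the symbol is +1.

1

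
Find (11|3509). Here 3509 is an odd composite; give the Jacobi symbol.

Reciprocity: 11 ≡ 3 and 3509 ≡ 1 (mod 4), so (11/3509) = +(3509/11).
Reduce top mod 11: now compute (0/11).
Top reduces to 0: gcd > 1, so the symbol is 0.

0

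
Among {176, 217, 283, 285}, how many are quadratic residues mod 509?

(176/509) = +1 → QR.
(217/509) = +1 → QR.
(283/509) = -1 → non-residue.
(285/509) = +1 → QR.
Total quadratic residues among the 4: 3.

3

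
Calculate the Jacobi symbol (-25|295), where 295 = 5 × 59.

0

First reduce: -25 ≡ 270 (mod 295).
Pull out 2: since 295 ≡ 7 (mod 8), (2/295) = +1.
Reciprocity: 135 ≡ 3 and 295 ≡ 3 (mod 4), so (135/295) = −(295/135).
Reduce top mod 135: now compute (25/135).
Reciprocity: 25 ≡ 1 and 135 ≡ 3 (mod 4), so (25/135) = +(135/25).
Reduce top mod 25: now compute (10/25).
Pull out 2: since 25 ≡ 1 (mod 8), (2/25) = +1.
Reciprocity: 5 ≡ 1 and 25 ≡ 1 (mod 4), so (5/25) = +(25/5).
Reduce top mod 5: now compute (0/5).
Top reduces to 0: gcd > 1, so the symbol is 0.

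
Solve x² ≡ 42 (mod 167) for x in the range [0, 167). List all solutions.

83, 84

Since 167 ≡ 3 (mod 4), a square root of 42 is 42^((167+1)/4) = 42^42 mod 167.
Repeated squaring: 42^2≡94, 42^4≡152, 42^8≡58, 42^16≡24, 42^32≡75 (mod 167).
42^42 = 42^(32+8+2) ≡ 84 (mod 167).
Check: 84² = 7056 ≡ 42 (mod 167). The two roots are 83 and 84.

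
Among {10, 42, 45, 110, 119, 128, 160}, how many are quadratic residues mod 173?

3

(10/173) = +1 → QR.
(42/173) = -1 → non-residue.
(45/173) = -1 → non-residue.
(110/173) = -1 → non-residue.
(119/173) = +1 → QR.
(128/173) = -1 → non-residue.
(160/173) = +1 → QR.
Total quadratic residues among the 7: 3.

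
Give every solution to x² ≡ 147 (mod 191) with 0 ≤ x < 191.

Since 191 ≡ 3 (mod 4), a square root of 147 is 147^((191+1)/4) = 147^48 mod 191.
Repeated squaring: 147^2≡26, 147^4≡103, 147^8≡104, 147^16≡120, 147^32≡75 (mod 191).
147^48 = 147^(32+16) ≡ 23 (mod 191).
Check: 23² = 529 ≡ 147 (mod 191). The two roots are 23 and 168.

23, 168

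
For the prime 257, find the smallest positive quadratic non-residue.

3

(2/257) = +1, so 2 is a residue.
(3/257) = −1, so 3 is the smallest positive non-residue mod 257.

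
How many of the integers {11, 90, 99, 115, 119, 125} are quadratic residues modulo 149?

(11/149) = -1 → non-residue.
(90/149) = -1 → non-residue.
(99/149) = -1 → non-residue.
(115/149) = -1 → non-residue.
(119/149) = +1 → QR.
(125/149) = +1 → QR.
Total quadratic residues among the 6: 2.

2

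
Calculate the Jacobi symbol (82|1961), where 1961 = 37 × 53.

Pull out 2: since 1961 ≡ 1 (mod 8), (2/1961) = +1.
Reciprocity: 41 ≡ 1 and 1961 ≡ 1 (mod 4), so (41/1961) = +(1961/41).
Reduce top mod 41: now compute (34/41).
Pull out 2: since 41 ≡ 1 (mod 8), (2/41) = +1.
Reciprocity: 17 ≡ 1 and 41 ≡ 1 (mod 4), so (17/41) = +(41/17).
Reduce top mod 17: now compute (7/17).
Reciprocity: 7 ≡ 3 and 17 ≡ 1 (mod 4), so (7/17) = +(17/7).
Reduce top mod 7: now compute (3/7).
Reciprocity: 3 ≡ 3 and 7 ≡ 3 (mod 4), so (3/7) = −(7/3).
Reduce top mod 3: now compute (1/3).
Reached (1/3) = 1. Collecting the sign flips along the way, the symbol is -1.

-1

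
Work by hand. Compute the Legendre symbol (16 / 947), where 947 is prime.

Pull out 2^4: since 947 ≡ 3 (mod 8), (2/947) = -1, so (2/947)^4 = +1.
Reached (1/947) = 1. Collecting the sign flips along the way, the symbol is +1.

1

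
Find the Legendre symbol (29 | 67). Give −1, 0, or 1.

Euler's criterion: (29/67) ≡ 29^33 (mod 67).
29^2 ≡ 37 (mod 67)
29^4 ≡ 29 (mod 67)
29^8 ≡ 37 (mod 67)
29^16 ≡ 29 (mod 67)
29^32 ≡ 37 (mod 67)
29^33 = 29^(32+1) ≡ 1 (mod 67).
Result is 1, so (29/67) = 1.

1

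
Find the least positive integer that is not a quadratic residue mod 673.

5

(2/673) = +1, so 2 is a residue.
(3/673) = +1, so 3 is a residue.
(4/673) = +1, so 4 is a residue.
(5/673) = −1, so 5 is the smallest positive non-residue mod 673.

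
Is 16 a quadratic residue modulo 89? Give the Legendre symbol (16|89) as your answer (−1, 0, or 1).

Euler's criterion: (16/89) ≡ 16^44 (mod 89).
16^2 ≡ 78 (mod 89)
16^4 ≡ 32 (mod 89)
16^8 ≡ 45 (mod 89)
16^16 ≡ 67 (mod 89)
16^32 ≡ 39 (mod 89)
16^44 = 16^(32+8+4) ≡ 1 (mod 89).
Result is 1, so (16/89) = 1.

1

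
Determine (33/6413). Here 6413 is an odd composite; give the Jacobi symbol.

Reciprocity: 33 ≡ 1 and 6413 ≡ 1 (mod 4), so (33/6413) = +(6413/33).
Reduce top mod 33: now compute (11/33).
Reciprocity: 11 ≡ 3 and 33 ≡ 1 (mod 4), so (11/33) = +(33/11).
Reduce top mod 11: now compute (0/11).
Top reduces to 0: gcd > 1, so the symbol is 0.

0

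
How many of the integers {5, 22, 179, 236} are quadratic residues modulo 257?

2

(5/257) = -1 → non-residue.
(22/257) = +1 → QR.
(179/257) = -1 → non-residue.
(236/257) = +1 → QR.
Total quadratic residues among the 4: 2.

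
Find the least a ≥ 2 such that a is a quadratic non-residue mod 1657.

5

(2/1657) = +1, so 2 is a residue.
(3/1657) = +1, so 3 is a residue.
(4/1657) = +1, so 4 is a residue.
(5/1657) = −1, so 5 is the smallest positive non-residue mod 1657.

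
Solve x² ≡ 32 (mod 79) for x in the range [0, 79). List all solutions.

Since 79 ≡ 3 (mod 4), a square root of 32 is 32^((79+1)/4) = 32^20 mod 79.
Repeated squaring: 32^2≡76, 32^4≡9, 32^8≡2, 32^16≡4 (mod 79).
32^20 = 32^(16+4) ≡ 36 (mod 79).
Check: 36² = 1296 ≡ 32 (mod 79). The two roots are 36 and 43.

36, 43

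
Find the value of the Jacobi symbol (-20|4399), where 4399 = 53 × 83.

First reduce: -20 ≡ 4379 (mod 4399).
Reciprocity: 4379 ≡ 3 and 4399 ≡ 3 (mod 4), so (4379/4399) = −(4399/4379).
Reduce top mod 4379: now compute (20/4379).
Pull out 2^2: since 4379 ≡ 3 (mod 8), (2/4379) = -1, so (2/4379)^2 = +1.
Reciprocity: 5 ≡ 1 and 4379 ≡ 3 (mod 4), so (5/4379) = +(4379/5).
Reduce top mod 5: now compute (4/5).
Pull out 2^2: since 5 ≡ 5 (mod 8), (2/5) = -1, so (2/5)^2 = +1.
Reached (1/5) = 1. Collecting the sign flips along the way, the symbol is -1.

-1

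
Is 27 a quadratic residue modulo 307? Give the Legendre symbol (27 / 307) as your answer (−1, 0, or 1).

Euler's criterion: (27/307) ≡ 27^153 (mod 307).
27^2 ≡ 115 (mod 307)
27^4 ≡ 24 (mod 307)
27^8 ≡ 269 (mod 307)
27^16 ≡ 216 (mod 307)
27^32 ≡ 299 (mod 307)
27^64 ≡ 64 (mod 307)
27^128 ≡ 105 (mod 307)
27^153 = 27^(128+16+8+1) ≡ 306 (mod 307).
Result is 306 ≡ −1, so (27/307) = −1.

-1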